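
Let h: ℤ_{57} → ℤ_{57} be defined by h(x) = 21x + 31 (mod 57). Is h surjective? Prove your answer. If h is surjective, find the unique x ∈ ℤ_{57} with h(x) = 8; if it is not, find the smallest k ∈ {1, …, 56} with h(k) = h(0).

Since gcd(21, 57) = 3, we have 21x ≡ 0 (mod 3) for all x, so h(x) ≡ 1 (mod 3).
But 0 ≢ 1 (mod 3), so 0 ∈ ℤ_{57} has no preimage. Therefore h is not surjective.
Since h is not surjective, we find the least positive k with h(k) = h(0): this means 21k ≡ 0 (mod 57), i.e. 57 ∣ 21k. Since gcd(21, 57) = 3, dividing through by 3 this holds exactly when 19 ∣ 7k, and as gcd(7, 19) = 1, exactly when 19 ∣ k.
The smallest positive such k is 19.

19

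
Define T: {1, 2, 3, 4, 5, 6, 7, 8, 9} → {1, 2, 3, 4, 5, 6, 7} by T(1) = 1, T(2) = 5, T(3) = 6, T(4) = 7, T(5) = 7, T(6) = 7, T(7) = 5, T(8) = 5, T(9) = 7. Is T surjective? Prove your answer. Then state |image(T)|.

4

No element maps to 2, so T is not surjective.
The image of T is {1, 5, 6, 7}, which has 4 elements.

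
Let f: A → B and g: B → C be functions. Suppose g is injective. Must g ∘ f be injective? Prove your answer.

No. Take A = {0, 1}, B = C = {0, 1, 2, 3, 4, 5}, f(0) = f(1) = 0, and g = identity (injective).
Then (g ∘ f)(0) = (g ∘ f)(1) = 0 with 0 ≠ 1, so g ∘ f is not injective.

not injective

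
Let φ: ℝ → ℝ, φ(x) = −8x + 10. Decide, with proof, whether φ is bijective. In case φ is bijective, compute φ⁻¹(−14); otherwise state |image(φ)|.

3

Recall: injectivity means: for all a, b in the domain, φ(a) = φ(b) implies a = b.
Suppose φ(a) = φ(b). Then −8a + 10 = −8b + 10, therefore −8a = −8b, so a = b.
For any y ∈ ℝ, x = (y − 10)/(−8) satisfies φ(x) = y.
Thus φ is bijective.
Since φ is bijective, we compute φ⁻¹(−14) = (−14 − 10)/(−8) = 3.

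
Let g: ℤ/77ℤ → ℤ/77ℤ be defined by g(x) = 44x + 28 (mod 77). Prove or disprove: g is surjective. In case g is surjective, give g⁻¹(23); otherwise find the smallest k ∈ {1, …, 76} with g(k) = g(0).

7

Since gcd(44, 77) = 11, we have 44x ≡ 0 (mod 11) for all x, so g(x) ≡ 6 (mod 11).
But 0 ≢ 6 (mod 11), so 0 ∈ ℤ/77ℤ has no preimage. Hence g is not surjective.
Since g is not surjective, we find the least positive k with g(k) = g(0): this means 44k ≡ 0 (mod 77), i.e. 77 ∣ 44k. Since gcd(44, 77) = 11, dividing through by 11 this holds exactly when 7 ∣ 4k, and as gcd(4, 7) = 1, exactly when 7 ∣ k.
The smallest positive such k is 7.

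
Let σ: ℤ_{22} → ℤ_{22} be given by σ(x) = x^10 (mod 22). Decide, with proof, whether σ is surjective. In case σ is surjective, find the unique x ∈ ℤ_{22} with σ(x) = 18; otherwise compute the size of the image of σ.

σ(1) = 1^10 = 1.
σ(3): Repeated squaring mod 22: 3^1 ≡ 3, 3^2 ≡ 3² = 9, 3^4 ≡ 9² = 81 ≡ 15, 3^8 ≡ 15² = 225 ≡ 5. Since 10 = 8 + 2, 3^10 ≡ 5·9: 5·9 = 45 ≡ 1. So 3^10 ≡ 1 (mod 22).
So σ(1) = σ(3) = 1 while 1 ≠ 3, so σ is not injective.
A non-injective map from the 22-element set ℤ_{22} to itself takes at most 21 distinct values, so it cannot be surjective. Thus σ is not surjective.
Since σ is not surjective, we determine |image(σ)|. Computing x^10 mod 22 for each x (by repeated squaring, reducing mod 22 at every step), the values σ(0), σ(1), …, σ(21) are: 0, 1, 12, 1, 12, 1, 12, 1, 12, 1, 12, 11, 12, 1, 12, 1, 12, 1, 12, 1, 12, 1.
The distinct values are {0, 1, 11, 12}; there are 4 of them.

4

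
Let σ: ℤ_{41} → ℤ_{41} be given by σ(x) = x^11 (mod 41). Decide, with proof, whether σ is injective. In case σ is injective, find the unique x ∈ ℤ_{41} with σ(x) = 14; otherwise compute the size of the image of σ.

Since 41 is prime, the nonzero elements of ℤ_{41} form a cyclic group of order 40.
As gcd(11, 40) = 1, raising to the 11th power is a bijection on this group: if a^11 ≡ b^11 then (ab^{−1})^11 = 1, and the only element of order dividing gcd(11, 40) = 1 is 1, so a = b.
With σ(0) = 0 this makes σ injective on all of ℤ_{41}, hence bijective (finite equal-size domain and codomain). In particular σ is injective.
Since σ is injective, we find the preimage of 14. The inverse of x ↦ x^11 on (ℤ_{41})^× is x ↦ x^11, because 11·11 = 121 = 3·40 + 1 ≡ 1 (mod 40) and x^{40} = 1 for x ≠ 0 (Fermat). So σ⁻¹(14) = 14^11 mod 41.
Repeated squaring mod 41: 14^1 ≡ 14, 14^2 ≡ 14² = 196 ≡ 32, 14^4 ≡ 32² = 1024 ≡ 40, 14^8 ≡ 40² = 1600 ≡ 1. Since 11 = 8 + 2 + 1, 14^11 ≡ 1·32·14: 1·32 = 32, then 32·14 = 448 ≡ 38. So 14^11 ≡ 38 (mod 41).
Hence σ⁻¹(14) = 38.

38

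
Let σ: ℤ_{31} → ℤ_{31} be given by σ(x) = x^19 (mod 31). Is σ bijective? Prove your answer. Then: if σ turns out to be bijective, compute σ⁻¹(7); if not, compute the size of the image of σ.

Since 31 is prime, the nonzero elements of ℤ_{31} form a cyclic group of order 30.
As gcd(19, 30) = 1, raising to the 19th power is a bijection on this group: if s^19 ≡ t^19 then (st^{−1})^19 = 1, and the only element of order dividing gcd(19, 30) = 1 is 1, so s = t.
With σ(0) = 0 this makes σ injective on all of ℤ_{31}, hence bijective (finite equal-size domain and codomain). In particular σ is bijective.
Since σ is bijective, we find the preimage of 7. The inverse of x ↦ x^19 on (ℤ_{31})^× is x ↦ x^19, because 19·19 = 361 = 12·30 + 1 ≡ 1 (mod 30) and x^{30} = 1 for x ≠ 0 (Fermat). So σ⁻¹(7) = 7^19 mod 31.
Repeated squaring mod 31: 7^1 ≡ 7, 7^2 ≡ 7² = 49 ≡ 18, 7^4 ≡ 18² = 324 ≡ 14, 7^8 ≡ 14² = 196 ≡ 10, 7^16 ≡ 10² = 100 ≡ 7. Since 19 = 16 + 2 + 1, 7^19 ≡ 7·18·7: 7·18 = 126 ≡ 2, then 2·7 = 14. So 7^19 ≡ 14 (mod 31).
Hence σ⁻¹(7) = 14.

14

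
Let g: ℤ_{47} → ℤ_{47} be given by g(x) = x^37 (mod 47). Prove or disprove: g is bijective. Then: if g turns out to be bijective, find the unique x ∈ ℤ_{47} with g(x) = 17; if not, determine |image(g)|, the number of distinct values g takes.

34

Since 47 is prime, the nonzero elements of ℤ_{47} form a cyclic group of order 46.
As gcd(37, 46) = 1, raising to the 37th power is a bijection on this group: if a^37 ≡ b^37 then (ab^{−1})^37 = 1, and the only element of order dividing gcd(37, 46) = 1 is 1, so a = b.
With g(0) = 0 this makes g injective on all of ℤ_{47}, hence bijective (finite equal-size domain and codomain). In particular g is bijective.
Since g is bijective, we find the preimage of 17. The inverse of x ↦ x^37 on (ℤ_{47})^× is x ↦ x^5, because 37·5 = 185 = 4·46 + 1 ≡ 1 (mod 46) and x^{46} = 1 for x ≠ 0 (Fermat). So g⁻¹(17) = 17^5 mod 47.
Repeated squaring mod 47: 17^1 ≡ 17, 17^2 ≡ 17² = 289 ≡ 7, 17^4 ≡ 7² = 49 ≡ 2. Since 5 = 4 + 1, 17^5 ≡ 2·17: 2·17 = 34. So 17^5 ≡ 34 (mod 47).
Hence g⁻¹(17) = 34.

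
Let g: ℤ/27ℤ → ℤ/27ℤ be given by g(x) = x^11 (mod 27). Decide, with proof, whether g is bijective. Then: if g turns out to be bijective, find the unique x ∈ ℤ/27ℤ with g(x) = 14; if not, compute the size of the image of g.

19

g(0) = 0^11 = 0.
g(3): Repeated squaring mod 27: 3^1 ≡ 3, 3^2 ≡ 3² = 9, 3^4 ≡ 9² = 81 ≡ 0, 3^8 ≡ 0² = 0. Since 11 = 8 + 2 + 1, 3^11 ≡ 0·9·3: 0·9 = 0, then 0·3 = 0. So 3^11 ≡ 0 (mod 27).
So g(0) = g(3) = 0 while 0 ≠ 3, hence g is not injective, hence not bijective.
Since g is not bijective, we determine |image(g)|. Computing x^11 mod 27 for each x (by repeated squaring, reducing mod 27 at every step), the values g(0), g(1), …, g(26) are: 0, 1, 23, 0, 16, 2, 0, 22, 17, 0, 19, 14, 0, 7, 20, 0, 13, 8, 0, 10, 5, 0, 25, 11, 0, 4, 26.
The distinct values are {0, 1, 2, 4, 5, 7, 8, 10, 11, 13, 14, 16, 17, 19, 20, 22, 23, 25, 26}; there are 19 of them.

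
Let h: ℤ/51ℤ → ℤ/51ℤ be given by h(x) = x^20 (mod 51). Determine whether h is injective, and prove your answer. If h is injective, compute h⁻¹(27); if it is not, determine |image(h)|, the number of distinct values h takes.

h(1) = 1^20 = 1.
h(4): Repeated squaring mod 51: 4^1 ≡ 4, 4^2 ≡ 4² = 16, 4^4 ≡ 16² = 256 ≡ 1, 4^8 ≡ 1² = 1, 4^16 ≡ 1² = 1. Since 20 = 16 + 4, 4^20 ≡ 1·1: 1·1 = 1. So 4^20 ≡ 1 (mod 51).
So h(1) = h(4) = 1 while 1 ≠ 4, therefore h is not injective.
Since h is not injective, we determine |image(h)|. Computing x^20 mod 51 for each x (by repeated squaring, reducing mod 51 at every step), the values h(0), h(1), …, h(50) are: 0, 1, 16, 30, 1, 13, 21, 4, 16, 33, 4, 4, 30, 1, 13, 33, 1, 34, 18, 16, 13, 18, 13, 4, 21, 16, 16, 21, 4, 13, 18, 13, 16, 18, 34, 1, 33, 13, 1, 30, 4, 4, 33, 16, 4, 21, 13, 1, 30, 16, 1.
The distinct values are {0, 1, 4, 13, 16, 18, 21, 30, 33, 34}; there are 10 of them.

10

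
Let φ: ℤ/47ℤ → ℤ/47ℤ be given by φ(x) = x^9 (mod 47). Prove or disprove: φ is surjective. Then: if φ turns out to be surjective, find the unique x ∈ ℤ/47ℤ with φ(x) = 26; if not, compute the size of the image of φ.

Since 47 is prime, the nonzero elements of ℤ/47ℤ form a cyclic group of order 46.
As gcd(9, 46) = 1, raising to the 9th power is a bijection on this group: if u^9 ≡ v^9 then (uv^{−1})^9 = 1, and the only element of order dividing gcd(9, 46) = 1 is 1, so u = v.
With φ(0) = 0 this makes φ injective on all of ℤ/47ℤ, hence bijective (finite equal-size domain and codomain). In particular φ is surjective.
Since φ is surjective, we find the preimage of 26. The inverse of x ↦ x^9 on (ℤ/47ℤ)^× is x ↦ x^41, because 9·41 = 369 = 8·46 + 1 ≡ 1 (mod 46) and x^{46} = 1 for x ≠ 0 (Fermat). So φ⁻¹(26) = 26^41 mod 47.
Repeated squaring mod 47: 26^1 ≡ 26, 26^2 ≡ 26² = 676 ≡ 18, 26^4 ≡ 18² = 324 ≡ 42, 26^8 ≡ 42² = 1764 ≡ 25, 26^16 ≡ 25² = 625 ≡ 14, 26^32 ≡ 14² = 196 ≡ 8. Since 41 = 32 + 8 + 1, 26^41 ≡ 8·25·26: 8·25 = 200 ≡ 12, then 12·26 = 312 ≡ 30. So 26^41 ≡ 30 (mod 47).
Hence φ⁻¹(26) = 30.

30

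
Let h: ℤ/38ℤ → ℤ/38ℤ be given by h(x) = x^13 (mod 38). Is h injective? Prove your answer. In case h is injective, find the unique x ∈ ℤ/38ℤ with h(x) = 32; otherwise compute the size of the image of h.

Computing x^13 mod 38 for each x (by repeated squaring, reducing mod 38 at every step), the values h(0), h(1), …, h(37) are: 0, 1, 22, 33, 28, 17, 4, 7, 8, 25, 32, 11, 12, 15, 2, 29, 24, 35, 18, 19, 20, 3, 14, 9, 36, 23, 26, 27, 6, 13, 30, 31, 34, 21, 10, 5, 16, 37.
Every element of ℤ/38ℤ appears exactly once in this list, so h is a bijection, and in particular injective.
Since h is injective, we read off the preimage of 32 from the same table: h(10) = 32, so h⁻¹(32) = 10.

10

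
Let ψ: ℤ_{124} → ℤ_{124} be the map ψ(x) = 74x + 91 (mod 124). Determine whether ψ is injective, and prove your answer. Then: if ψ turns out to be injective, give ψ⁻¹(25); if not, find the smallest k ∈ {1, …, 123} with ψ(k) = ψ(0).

By definition, ψ is injective when ψ(a) = ψ(b) forces a = b.
We have gcd(74, 124) = 2 > 1. Taking a = 0 and b = 62: ψ(0) = 91 and ψ(62) = 74·62 + 91 = 4679 ≡ 91 (mod 124).
So ψ(0) = ψ(62) while 0 ≠ 62, therefore ψ is not injective.
Since ψ is not injective, we find the least positive k with ψ(k) = ψ(0): this means 74k ≡ 0 (mod 124), i.e. 124 ∣ 74k. Since gcd(74, 124) = 2, dividing through by 2 this holds exactly when 62 ∣ 37k, and as gcd(37, 62) = 1, exactly when 62 ∣ k.
The smallest positive such k is 62.

62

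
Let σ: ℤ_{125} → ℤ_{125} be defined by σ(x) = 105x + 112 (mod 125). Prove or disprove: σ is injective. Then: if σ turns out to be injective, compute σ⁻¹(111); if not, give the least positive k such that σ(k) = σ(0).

25

We have gcd(105, 125) = 5 > 1. Taking a = 0 and b = 25: σ(0) = 112 and σ(25) = 105·25 + 112 = 2737 ≡ 112 (mod 125).
So σ(0) = σ(25) while 0 ≠ 25, so σ is not injective.
Since σ is not injective, we find the least positive k with σ(k) = σ(0): this means 105k ≡ 0 (mod 125), i.e. 125 ∣ 105k. Since gcd(105, 125) = 5, dividing through by 5 this holds exactly when 25 ∣ 21k, and as gcd(21, 25) = 1, exactly when 25 ∣ k.
The smallest positive such k is 25.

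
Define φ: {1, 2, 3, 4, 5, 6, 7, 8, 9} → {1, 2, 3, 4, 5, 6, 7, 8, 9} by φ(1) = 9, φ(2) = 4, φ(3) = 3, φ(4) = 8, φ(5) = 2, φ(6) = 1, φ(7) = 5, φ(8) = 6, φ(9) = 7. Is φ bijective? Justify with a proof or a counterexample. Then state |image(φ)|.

9

The values 9, 4, 3, 8, 2, 1, 5, 6, 7 are a permutation of {1, 2, 3, 4, 5, 6, 7, 8, 9}: each element appears exactly once.
So φ is injective and surjective, hence bijective.
The image of φ is {1, 2, 3, 4, 5, 6, 7, 8, 9}, which has 9 elements.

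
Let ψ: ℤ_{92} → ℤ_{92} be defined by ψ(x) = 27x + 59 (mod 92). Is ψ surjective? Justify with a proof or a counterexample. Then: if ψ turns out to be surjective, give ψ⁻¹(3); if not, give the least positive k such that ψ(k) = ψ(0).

Since gcd(27, 92) = 1, 27 is invertible modulo 92. Euclid's algorithm: 92 = 3·27 + 11, 27 = 2·11 + 5, 11 = 2·5 + 1; back-substituting gives 1 = 75·27 − 22·92, so 27⁻¹ ≡ 75 (mod 92).
Then y ↦ 75(y − 59) is a two-sided inverse to ψ, so every y ∈ ℤ_{92} has a preimage.
Hence ψ is surjective.
Since ψ is surjective, we find ψ⁻¹(3): we need 27x ≡ 3 − 59 ≡ 36 (mod 92). Using 27⁻¹ = 75: x ≡ 75·36 = 2700 = 29·92 + 32, so x = 32.
Check: ψ(32) = 27·32 + 59 = 923 = 10·92 + 3 ≡ 3 (mod 92).

32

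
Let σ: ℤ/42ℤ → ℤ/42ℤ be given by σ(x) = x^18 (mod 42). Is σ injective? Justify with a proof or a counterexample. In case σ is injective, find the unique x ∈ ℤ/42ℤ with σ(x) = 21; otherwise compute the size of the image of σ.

8

σ(2): Repeated squaring mod 42: 2^1 ≡ 2, 2^2 ≡ 2² = 4, 2^4 ≡ 4² = 16, 2^8 ≡ 16² = 256 ≡ 4, 2^16 ≡ 4² = 16. Since 18 = 16 + 2, 2^18 ≡ 16·4: 16·4 = 64 ≡ 22. So 2^18 ≡ 22 (mod 42).
σ(4): Repeated squaring mod 42: 4^1 ≡ 4, 4^2 ≡ 4² = 16, 4^4 ≡ 16² = 256 ≡ 4, 4^8 ≡ 4² = 16, 4^16 ≡ 16² = 256 ≡ 4. Since 18 = 16 + 2, 4^18 ≡ 4·16: 4·16 = 64 ≡ 22. So 4^18 ≡ 22 (mod 42).
So σ(2) = σ(4) = 22 while 2 ≠ 4, thus σ is not injective.
Since σ is not injective, we determine |image(σ)|. Computing x^18 mod 42 for each x (by repeated squaring, reducing mod 42 at every step), the values σ(0), σ(1), …, σ(41) are: 0, 1, 22, 15, 22, 1, 36, 7, 22, 15, 22, 1, 36, 1, 28, 15, 22, 1, 36, 1, 22, 21, 22, 1, 36, 1, 22, 15, 28, 1, 36, 1, 22, 15, 22, 7, 36, 1, 22, 15, 22, 1.
The distinct values are {0, 1, 7, 15, 21, 22, 28, 36}; there are 8 of them.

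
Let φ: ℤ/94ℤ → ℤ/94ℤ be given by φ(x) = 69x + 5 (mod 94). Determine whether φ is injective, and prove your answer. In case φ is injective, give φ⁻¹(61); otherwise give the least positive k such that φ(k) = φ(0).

If φ(s) = φ(t), then 69s ≡ 69t (mod 94). Because gcd(69, 94) = 1, we may cancel 69 to get s ≡ t (mod 94).
So φ is injective.
We now compute 69⁻¹ mod 94 explicitly. Euclid's algorithm: 94 = 1·69 + 25, 69 = 2·25 + 19, 25 = 1·19 + 6, 19 = 3·6 + 1; back-substituting gives 1 = 15·69 − 11·94, so 69⁻¹ ≡ 15 (mod 94).
Since φ is injective, we find φ⁻¹(61): we need 69x ≡ 61 − 5 ≡ 56 (mod 94). Using 69⁻¹ = 15: x ≡ 15·56 = 840 = 8·94 + 88, so x = 88.
Check: φ(88) = 69·88 + 5 = 6077 = 64·94 + 61 ≡ 61 (mod 94).

88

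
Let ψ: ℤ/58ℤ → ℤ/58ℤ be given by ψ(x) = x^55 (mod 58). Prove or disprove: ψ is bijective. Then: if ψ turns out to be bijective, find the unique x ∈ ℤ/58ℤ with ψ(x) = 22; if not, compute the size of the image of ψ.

Computing x^55 mod 58 for each x (by repeated squaring, reducing mod 58 at every step), the values ψ(0), ψ(1), …, ψ(57) are: 0, 1, 44, 39, 22, 35, 34, 25, 40, 13, 32, 37, 46, 9, 56, 31, 20, 41, 50, 55, 16, 47, 4, 53, 52, 7, 48, 43, 28, 29, 30, 15, 10, 51, 6, 5, 54, 11, 42, 3, 8, 17, 38, 27, 2, 49, 12, 21, 26, 45, 18, 33, 24, 23, 36, 19, 14, 57.
Every element of ℤ/58ℤ appears exactly once in this list, so ψ is a bijection, and in particular bijective.
Since ψ is bijective, we read off the preimage of 22 from the same table: ψ(4) = 22, so ψ⁻¹(22) = 4.

4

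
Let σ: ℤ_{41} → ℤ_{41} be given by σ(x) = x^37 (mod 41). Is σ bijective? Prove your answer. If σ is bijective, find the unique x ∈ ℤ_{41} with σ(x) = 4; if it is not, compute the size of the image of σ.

Since 41 is prime, the nonzero elements of ℤ_{41} form a cyclic group of order 40.
As gcd(37, 40) = 1, raising to the 37th power is a bijection on this group: if a^37 ≡ b^37 then (ab^{−1})^37 = 1, and the only element of order dividing gcd(37, 40) = 1 is 1, so a = b.
With σ(0) = 0 this makes σ injective on all of ℤ_{41}, hence bijective (finite equal-size domain and codomain). In particular σ is bijective.
Since σ is bijective, we find the preimage of 4. The inverse of x ↦ x^37 on (ℤ_{41})^× is x ↦ x^13, because 37·13 = 481 = 12·40 + 1 ≡ 1 (mod 40) and x^{40} = 1 for x ≠ 0 (Fermat). So σ⁻¹(4) = 4^13 mod 41.
Repeated squaring mod 41: 4^1 ≡ 4, 4^2 ≡ 4² = 16, 4^4 ≡ 16² = 256 ≡ 10, 4^8 ≡ 10² = 100 ≡ 18. Since 13 = 8 + 4 + 1, 4^13 ≡ 18·10·4: 18·10 = 180 ≡ 16, then 16·4 = 64 ≡ 23. So 4^13 ≡ 23 (mod 41).
Hence σ⁻¹(4) = 23.

23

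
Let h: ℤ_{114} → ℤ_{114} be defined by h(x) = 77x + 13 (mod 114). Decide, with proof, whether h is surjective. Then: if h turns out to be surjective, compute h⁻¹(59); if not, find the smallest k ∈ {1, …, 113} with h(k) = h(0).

8

Since gcd(77, 114) = 1, 77 is invertible modulo 114. Euclid's algorithm: 114 = 1·77 + 37, 77 = 2·37 + 3, 37 = 12·3 + 1; back-substituting gives 1 = 77·77 − 52·114, so 77⁻¹ ≡ 77 (mod 114).
Then y ↦ 77(y − 13) is a two-sided inverse to h, so every y ∈ ℤ_{114} has a preimage.
Therefore h is surjective.
Since h is surjective, we find h⁻¹(59): we need 77x ≡ 59 − 13 ≡ 46 (mod 114). Using 77⁻¹ = 77: x ≡ 77·46 = 3542 = 31·114 + 8, so x = 8.
Check: h(8) = 77·8 + 13 = 629 = 5·114 + 59 ≡ 59 (mod 114).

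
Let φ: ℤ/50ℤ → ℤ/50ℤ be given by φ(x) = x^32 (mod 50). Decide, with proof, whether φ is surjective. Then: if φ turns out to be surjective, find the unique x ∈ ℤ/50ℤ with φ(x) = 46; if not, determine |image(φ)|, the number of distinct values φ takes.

φ(1) = 1^32 = 1.
φ(7): Repeated squaring mod 50: 7^1 ≡ 7, 7^2 ≡ 7² = 49, 7^4 ≡ 49² = 2401 ≡ 1, 7^8 ≡ 1² = 1, 7^16 ≡ 1² = 1, 7^32 ≡ 1² = 1. So 7^32 ≡ 1 (mod 50).
So φ(1) = φ(7) = 1 while 1 ≠ 7, hence φ is not injective.
A non-injective map from the 50-element set ℤ/50ℤ to itself takes at most 49 distinct values, so it cannot be surjective. Thus φ is not surjective.
Since φ is not surjective, we determine |image(φ)|. Computing x^32 mod 50 for each x (by repeated squaring, reducing mod 50 at every step), the values φ(0), φ(1), …, φ(49) are: 0, 1, 46, 41, 16, 25, 36, 1, 36, 31, 0, 21, 6, 31, 46, 25, 6, 11, 26, 11, 0, 41, 16, 21, 26, 25, 26, 21, 16, 41, 0, 11, 26, 11, 6, 25, 46, 31, 6, 21, 0, 31, 36, 1, 36, 25, 16, 41, 46, 1.
The distinct values are {0, 1, 6, 11, 16, 21, 25, 26, 31, 36, 41, 46}; there are 12 of them.

12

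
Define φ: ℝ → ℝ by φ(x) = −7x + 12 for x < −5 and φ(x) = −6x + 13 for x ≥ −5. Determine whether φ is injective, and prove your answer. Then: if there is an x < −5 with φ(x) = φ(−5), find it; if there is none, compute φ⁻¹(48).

-36/7

Both pieces are strictly decreasing (slopes −7 and −6), so each is injective on its own interval.
The left piece maps (−∞, −5) onto (47, ∞); the right piece maps [−5, ∞) onto (−∞, 43].
These images are disjoint, so no value is attained by both pieces. So φ is injective.
Because the two images are disjoint, no x < −5 has φ(x) = φ(−5), so we compute φ⁻¹(48): 48 lies in (47, ∞), so solve −7x + 12 = 48: x = (48 − 12)/(−7) = −36/7.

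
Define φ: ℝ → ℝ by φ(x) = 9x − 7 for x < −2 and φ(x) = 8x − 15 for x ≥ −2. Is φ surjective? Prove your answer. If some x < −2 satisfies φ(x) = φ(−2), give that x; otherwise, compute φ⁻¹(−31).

-8/3

Both pieces are strictly increasing (slopes 9 and 8), so each is injective on its own interval.
The left piece maps (−∞, −2) onto (−∞, −25); the right piece maps [−2, ∞) onto [−31, ∞).
The union (−∞, −25) ∪ [−31, ∞) covers ℝ, so φ is surjective.
For the follow-up: the images overlap, so an x < −2 with φ(x) = φ(−2) exists. φ(−2) = −31; solving 9x − 7 = −31 for x < −2 gives x = (−31 + 7)/9 = −8/3.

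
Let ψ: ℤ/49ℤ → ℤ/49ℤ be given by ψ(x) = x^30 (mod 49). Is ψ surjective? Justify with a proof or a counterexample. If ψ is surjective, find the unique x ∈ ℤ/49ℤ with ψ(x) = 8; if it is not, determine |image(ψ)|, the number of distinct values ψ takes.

ψ(3): Repeated squaring mod 49: 3^1 ≡ 3, 3^2 ≡ 3² = 9, 3^4 ≡ 9² = 81 ≡ 32, 3^8 ≡ 32² = 1024 ≡ 44, 3^16 ≡ 44² = 1936 ≡ 25. Since 30 = 16 + 8 + 4 + 2, 3^30 ≡ 25·44·32·9: 25·44 = 1100 ≡ 22, then 22·32 = 704 ≡ 18, then 18·9 = 162 ≡ 15. So 3^30 ≡ 15 (mod 49).
ψ(5): Repeated squaring mod 49: 5^1 ≡ 5, 5^2 ≡ 5² = 25, 5^4 ≡ 25² = 625 ≡ 37, 5^8 ≡ 37² = 1369 ≡ 46, 5^16 ≡ 46² = 2116 ≡ 9. Since 30 = 16 + 8 + 4 + 2, 5^30 ≡ 9·46·37·25: 9·46 = 414 ≡ 22, then 22·37 = 814 ≡ 30, then 30·25 = 750 ≡ 15. So 5^30 ≡ 15 (mod 49).
So ψ(3) = ψ(5) = 15 while 3 ≠ 5, thus ψ is not injective.
A non-injective map from the 49-element set ℤ/49ℤ to itself takes at most 48 distinct values, so it cannot be surjective. So ψ is not surjective.
Since ψ is not surjective, we determine |image(ψ)|. Computing x^30 mod 49 for each x (by repeated squaring, reducing mod 49 at every step), the values ψ(0), ψ(1), …, ψ(48) are: 0, 1, 22, 15, 43, 15, 36, 0, 15, 29, 36, 22, 8, 22, 0, 29, 36, 8, 1, 1, 8, 0, 43, 43, 29, 29, 43, 43, 0, 8, 1, 1, 8, 36, 29, 0, 22, 8, 22, 36, 29, 15, 0, 36, 15, 43, 15, 22, 1.
The distinct values are {0, 1, 8, 15, 22, 29, 36, 43}; there are 8 of them.

8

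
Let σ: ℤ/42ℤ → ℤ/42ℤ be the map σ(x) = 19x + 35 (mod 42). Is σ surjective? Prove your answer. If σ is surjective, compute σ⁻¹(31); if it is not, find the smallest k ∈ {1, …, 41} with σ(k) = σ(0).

Recall: surjectivity means every element of the codomain has a preimage under σ.
Since gcd(19, 42) = 1, 19 is invertible modulo 42. Euclid's algorithm: 42 = 2·19 + 4, 19 = 4·4 + 3, 4 = 1·3 + 1; back-substituting gives 1 = 31·19 − 14·42, so 19⁻¹ ≡ 31 (mod 42).
For any y ∈ ℤ/42ℤ, x = 31(y − 35) mod 42 satisfies σ(x) = 19·31(y − 35) + 35 ≡ y (since 19·31 ≡ 1 mod 42). So every y has a preimage.
Therefore σ is surjective.
Since σ is surjective, we compute σ⁻¹(31): solve 19x + 35 ≡ 31 (mod 42), i.e. 19x ≡ 38 (mod 42).
Multiplying by 19⁻¹ = 31 gives x ≡ 31·38 = 1178 = 28·42 + 2 ≡ 2 (mod 42).
Check: σ(2) = 19·2 + 35 = 73 = 1·42 + 31 ≡ 31 (mod 42).

2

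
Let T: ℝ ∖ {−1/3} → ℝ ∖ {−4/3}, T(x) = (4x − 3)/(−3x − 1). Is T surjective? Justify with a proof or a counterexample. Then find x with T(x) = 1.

2/7

For any y ≠ −4/3, solving y(−3x − 1) = 4x − 3 for x gives a well-defined x ≠ −1/3. So T is surjective.
Solving T(x) = 1: cross-multiplying gives 4x − 3 = 1(−3x − 1), which rearranges to 7x = 2, so x = 2/7.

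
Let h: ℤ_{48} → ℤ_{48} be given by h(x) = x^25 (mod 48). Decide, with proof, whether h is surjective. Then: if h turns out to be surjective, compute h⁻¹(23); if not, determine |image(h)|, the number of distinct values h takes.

27

h(0) = 0^25 = 0.
h(6): Repeated squaring mod 48: 6^1 ≡ 6, 6^2 ≡ 6² = 36, 6^4 ≡ 36² = 1296 ≡ 0, 6^8 ≡ 0² = 0, 6^16 ≡ 0² = 0. Since 25 = 16 + 8 + 1, 6^25 ≡ 0·0·6: 0·0 = 0, then 0·6 = 0. So 6^25 ≡ 0 (mod 48).
So h(0) = h(6) = 0 while 0 ≠ 6, so h is not injective.
A non-injective map from the 48-element set ℤ_{48} to itself takes at most 47 distinct values, so it cannot be surjective. Thus h is not surjective.
Since h is not surjective, we determine |image(h)|. Computing x^25 mod 48 for each x (by repeated squaring, reducing mod 48 at every step), the values h(0), h(1), …, h(47) are: 0, 1, 32, 3, 16, 5, 0, 7, 32, 9, 16, 11, 0, 13, 32, 15, 16, 17, 0, 19, 32, 21, 16, 23, 0, 25, 32, 27, 16, 29, 0, 31, 32, 33, 16, 35, 0, 37, 32, 39, 16, 41, 0, 43, 32, 45, 16, 47.
The distinct values are {0, 1, 3, 5, 7, 9, 11, 13, 15, 16, 17, 19, 21, 23, 25, 27, 29, 31, 32, 33, 35, 37, 39, 41, 43, 45, 47}; there are 27 of them.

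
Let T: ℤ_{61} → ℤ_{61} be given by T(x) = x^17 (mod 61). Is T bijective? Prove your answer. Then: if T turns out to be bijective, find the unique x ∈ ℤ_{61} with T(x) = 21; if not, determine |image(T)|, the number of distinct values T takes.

Since 61 is prime, the nonzero elements of ℤ_{61} form a cyclic group of order 60.
As gcd(17, 60) = 1, raising to the 17th power is a bijection on this group: if u^17 ≡ v^17 then (uv^{−1})^17 = 1, and the only element of order dividing gcd(17, 60) = 1 is 1, so u = v.
With T(0) = 0 this makes T injective on all of ℤ_{61}, hence bijective (finite equal-size domain and codomain). In particular T is bijective.
Since T is bijective, we find the preimage of 21. The inverse of x ↦ x^17 on (ℤ_{61})^× is x ↦ x^53, because 17·53 = 901 = 15·60 + 1 ≡ 1 (mod 60) and x^{60} = 1 for x ≠ 0 (Fermat). So T⁻¹(21) = 21^53 mod 61.
Repeated squaring mod 61: 21^1 ≡ 21, 21^2 ≡ 21² = 441 ≡ 14, 21^4 ≡ 14² = 196 ≡ 13, 21^8 ≡ 13² = 169 ≡ 47, 21^16 ≡ 47² = 2209 ≡ 13, 21^32 ≡ 13² = 169 ≡ 47. Since 53 = 32 + 16 + 4 + 1, 21^53 ≡ 47·13·13·21: 47·13 = 611 ≡ 1, then 1·13 = 13, then 13·21 = 273 ≡ 29. So 21^53 ≡ 29 (mod 61).
Hence T⁻¹(21) = 29.

29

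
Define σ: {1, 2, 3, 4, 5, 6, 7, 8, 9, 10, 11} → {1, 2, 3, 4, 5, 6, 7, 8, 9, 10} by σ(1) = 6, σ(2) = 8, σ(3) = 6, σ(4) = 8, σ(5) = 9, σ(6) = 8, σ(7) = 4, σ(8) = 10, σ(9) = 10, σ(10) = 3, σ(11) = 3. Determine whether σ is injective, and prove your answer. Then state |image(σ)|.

σ(1) = 6 = σ(3) with 1 ≠ 3, so σ is not injective.
The image of σ is {3, 4, 6, 8, 9, 10}, which has 6 elements.

6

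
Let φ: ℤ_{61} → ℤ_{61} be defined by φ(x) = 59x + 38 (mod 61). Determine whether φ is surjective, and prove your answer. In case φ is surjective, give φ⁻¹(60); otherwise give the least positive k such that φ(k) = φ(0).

50

Since gcd(59, 61) = 1, 59 is invertible modulo 61. Euclid's algorithm: 61 = 1·59 + 2, 59 = 29·2 + 1; back-substituting gives 1 = 30·59 − 29·61, so 59⁻¹ ≡ 30 (mod 61).
Then y ↦ 30(y − 38) is a two-sided inverse to φ, so every y ∈ ℤ_{61} has a preimage.
Thus φ is surjective.
Since φ is surjective, we find φ⁻¹(60): we need 59x ≡ 60 − 38 ≡ 22 (mod 61). Using 59⁻¹ = 30: x ≡ 30·22 = 660 = 10·61 + 50, so x = 50.
Check: φ(50) = 59·50 + 38 = 2988 = 48·61 + 60 ≡ 60 (mod 61).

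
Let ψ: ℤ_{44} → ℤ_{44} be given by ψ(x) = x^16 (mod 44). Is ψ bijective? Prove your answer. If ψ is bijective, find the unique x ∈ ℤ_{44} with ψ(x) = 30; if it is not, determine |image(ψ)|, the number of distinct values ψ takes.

12

ψ(10): Repeated squaring mod 44: 10^1 ≡ 10, 10^2 ≡ 10² = 100 ≡ 12, 10^4 ≡ 12² = 144 ≡ 12, 10^8 ≡ 12² = 144 ≡ 12, 10^16 ≡ 12² = 144 ≡ 12. So 10^16 ≡ 12 (mod 44).
ψ(12): Repeated squaring mod 44: 12^1 ≡ 12, 12^2 ≡ 12² = 144 ≡ 12, 12^4 ≡ 12² = 144 ≡ 12, 12^8 ≡ 12² = 144 ≡ 12, 12^16 ≡ 12² = 144 ≡ 12. So 12^16 ≡ 12 (mod 44).
So ψ(10) = ψ(12) = 12 while 10 ≠ 12, thus ψ is not injective, hence not bijective.
Since ψ is not bijective, we determine |image(ψ)|. Computing x^16 mod 44 for each x (by repeated squaring, reducing mod 44 at every step), the values ψ(0), ψ(1), …, ψ(43) are: 0, 1, 20, 25, 4, 5, 16, 37, 36, 9, 12, 33, 12, 9, 36, 37, 16, 5, 4, 25, 20, 1, 0, 1, 20, 25, 4, 5, 16, 37, 36, 9, 12, 33, 12, 9, 36, 37, 16, 5, 4, 25, 20, 1.
The distinct values are {0, 1, 4, 5, 9, 12, 16, 20, 25, 33, 36, 37}; there are 12 of them.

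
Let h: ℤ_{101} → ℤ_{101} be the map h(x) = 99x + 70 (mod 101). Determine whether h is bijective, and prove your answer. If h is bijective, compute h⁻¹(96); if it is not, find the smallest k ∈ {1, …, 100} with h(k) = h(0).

88

By definition, h is injective when h(s) = h(t) forces s = t.
Suppose h(s) = h(t) in ℤ_{101}. Then 99s + 70 ≡ 99t + 70 (mod 101), thus 99(s − t) ≡ 0 (mod 101).
Since gcd(99, 101) = 1, 99 is invertible modulo 101, so s − t ≡ 0 (mod 101), i.e. s = t.
We now compute 99⁻¹ mod 101 explicitly. Euclid's algorithm: 101 = 1·99 + 2, 99 = 49·2 + 1; back-substituting gives 1 = 50·99 − 49·101, so 99⁻¹ ≡ 50 (mod 101).
For any y ∈ ℤ_{101}, x = 50(y − 70) mod 101 satisfies h(x) = 99·50(y − 70) + 70 ≡ y (since 99·50 ≡ 1 mod 101). So every y has a preimage.
Thus h is bijective.
Since h is bijective, we compute h⁻¹(96): solve 99x + 70 ≡ 96 (mod 101), i.e. 99x ≡ 26 (mod 101).
Multiplying by 99⁻¹ = 50 gives x ≡ 50·26 = 1300 = 12·101 + 88 ≡ 88 (mod 101).
Check: h(88) = 99·88 + 70 = 8782 = 86·101 + 96 ≡ 96 (mod 101).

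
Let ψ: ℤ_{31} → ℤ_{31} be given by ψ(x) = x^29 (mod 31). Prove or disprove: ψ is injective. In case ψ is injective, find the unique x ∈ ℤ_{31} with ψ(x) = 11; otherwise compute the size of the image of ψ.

17

Since 31 is prime, the nonzero elements of ℤ_{31} form a cyclic group of order 30.
As gcd(29, 30) = 1, raising to the 29th power is a bijection on this group: if u^29 ≡ v^29 then (uv^{−1})^29 = 1, and the only element of order dividing gcd(29, 30) = 1 is 1, so u = v.
With ψ(0) = 0 this makes ψ injective on all of ℤ_{31}, hence bijective (finite equal-size domain and codomain). In particular ψ is injective.
Since ψ is injective, we find the preimage of 11. The inverse of x ↦ x^29 on (ℤ_{31})^× is x ↦ x^29, because 29·29 = 841 = 28·30 + 1 ≡ 1 (mod 30) and x^{30} = 1 for x ≠ 0 (Fermat). So ψ⁻¹(11) = 11^29 mod 31.
Repeated squaring mod 31: 11^1 ≡ 11, 11^2 ≡ 11² = 121 ≡ 28, 11^4 ≡ 28² = 784 ≡ 9, 11^8 ≡ 9² = 81 ≡ 19, 11^16 ≡ 19² = 361 ≡ 20. Since 29 = 16 + 8 + 4 + 1, 11^29 ≡ 20·19·9·11: 20·19 = 380 ≡ 8, then 8·9 = 72 ≡ 10, then 10·11 = 110 ≡ 17. So 11^29 ≡ 17 (mod 31).
Hence ψ⁻¹(11) = 17.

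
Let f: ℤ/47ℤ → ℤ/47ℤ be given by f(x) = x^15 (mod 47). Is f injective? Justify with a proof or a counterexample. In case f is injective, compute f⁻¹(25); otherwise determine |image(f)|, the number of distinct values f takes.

9

Since 47 is prime, the nonzero elements of ℤ/47ℤ form a cyclic group of order 46.
As gcd(15, 46) = 1, raising to the 15th power is a bijection on this group: if a^15 ≡ b^15 then (ab^{−1})^15 = 1, and the only element of order dividing gcd(15, 46) = 1 is 1, so a = b.
With f(0) = 0 this makes f injective on all of ℤ/47ℤ, hence bijective (finite equal-size domain and codomain). In particular f is injective.
Since f is injective, we find the preimage of 25. The inverse of x ↦ x^15 on (ℤ/47ℤ)^× is x ↦ x^43, because 15·43 = 645 = 14·46 + 1 ≡ 1 (mod 46) and x^{46} = 1 for x ≠ 0 (Fermat). So f⁻¹(25) = 25^43 mod 47.
Repeated squaring mod 47: 25^1 ≡ 25, 25^2 ≡ 25² = 625 ≡ 14, 25^4 ≡ 14² = 196 ≡ 8, 25^8 ≡ 8² = 64 ≡ 17, 25^16 ≡ 17² = 289 ≡ 7, 25^32 ≡ 7² = 49 ≡ 2. Since 43 = 32 + 8 + 2 + 1, 25^43 ≡ 2·17·14·25: 2·17 = 34, then 34·14 = 476 ≡ 6, then 6·25 = 150 ≡ 9. So 25^43 ≡ 9 (mod 47).
Hence f⁻¹(25) = 9.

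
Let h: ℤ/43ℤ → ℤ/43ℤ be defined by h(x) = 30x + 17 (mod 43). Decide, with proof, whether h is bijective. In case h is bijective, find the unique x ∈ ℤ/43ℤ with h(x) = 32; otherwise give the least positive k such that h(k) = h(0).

22

If h(x_1) = h(x_2), then 30x_1 ≡ 30x_2 (mod 43). Because gcd(30, 43) = 1, we may cancel 30 to get x_1 ≡ x_2 (mod 43).
We now compute 30⁻¹ mod 43 explicitly. Euclid's algorithm: 43 = 1·30 + 13, 30 = 2·13 + 4, 13 = 3·4 + 1; back-substituting gives 1 = 33·30 − 23·43, so 30⁻¹ ≡ 33 (mod 43).
For any y ∈ ℤ/43ℤ, x = 33(y − 17) mod 43 satisfies h(x) = 30·33(y − 17) + 17 ≡ y (since 30·33 ≡ 1 mod 43). So every y has a preimage.
Therefore h is bijective.
Since h is bijective, we compute h⁻¹(32): solve 30x + 17 ≡ 32 (mod 43), i.e. 30x ≡ 15 (mod 43).
Multiplying by 30⁻¹ = 33 gives x ≡ 33·15 = 495 = 11·43 + 22 ≡ 22 (mod 43).
Check: h(22) = 30·22 + 17 = 677 = 15·43 + 32 ≡ 32 (mod 43).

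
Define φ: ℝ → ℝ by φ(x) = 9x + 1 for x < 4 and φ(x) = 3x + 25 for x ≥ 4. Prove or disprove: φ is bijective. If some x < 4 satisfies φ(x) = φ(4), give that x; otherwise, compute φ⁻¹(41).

16/3

Both pieces are strictly increasing (slopes 9 and 3), so each is injective on its own interval.
The left piece maps (−∞, 4) onto (−∞, 37); the right piece maps [4, ∞) onto [37, ∞).
Since 37 = 37, the images partition ℝ: φ is injective and surjective, hence bijective.
Because the two images are disjoint, no x < 4 has φ(x) = φ(4), so we compute φ⁻¹(41): 41 lies in [37, ∞), so solve 3x + 25 = 41: x = (41 − 25)/3 = 16/3.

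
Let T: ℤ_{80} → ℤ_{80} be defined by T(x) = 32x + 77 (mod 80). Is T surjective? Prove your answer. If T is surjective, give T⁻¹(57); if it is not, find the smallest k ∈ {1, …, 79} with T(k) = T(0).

5

Since gcd(32, 80) = 16, we have 32x ≡ 0 (mod 16) for all x, so T(x) ≡ 13 (mod 16).
But 0 ≢ 13 (mod 16), so 0 ∈ ℤ_{80} has no preimage. Therefore T is not surjective.
Since T is not surjective, we find the least positive k with T(k) = T(0): this means 32k ≡ 0 (mod 80), i.e. 80 ∣ 32k. Since gcd(32, 80) = 16, dividing through by 16 this holds exactly when 5 ∣ 2k, and as gcd(2, 5) = 1, exactly when 5 ∣ k.
The smallest positive such k is 5.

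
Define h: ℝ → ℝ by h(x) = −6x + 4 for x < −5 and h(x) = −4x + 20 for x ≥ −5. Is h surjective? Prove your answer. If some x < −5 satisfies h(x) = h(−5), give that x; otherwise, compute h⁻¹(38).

Both pieces are strictly decreasing (slopes −6 and −4), so each is injective on its own interval.
The left piece maps (−∞, −5) onto (34, ∞); the right piece maps [−5, ∞) onto (−∞, 40].
The union (34, ∞) ∪ (−∞, 40] covers ℝ, so h is surjective.
For the follow-up: the images overlap, so an x < −5 with h(x) = h(−5) exists. h(−5) = 40; solving −6x + 4 = 40 for x < −5 gives x = (40 − 4)/(−6) = −6.

-6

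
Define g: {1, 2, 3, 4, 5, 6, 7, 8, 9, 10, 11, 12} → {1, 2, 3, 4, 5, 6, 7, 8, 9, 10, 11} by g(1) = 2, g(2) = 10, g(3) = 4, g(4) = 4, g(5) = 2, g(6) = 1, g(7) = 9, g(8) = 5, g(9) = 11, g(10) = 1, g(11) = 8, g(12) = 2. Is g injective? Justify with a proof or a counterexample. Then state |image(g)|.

g(3) = 4 = g(4) with 3 ≠ 4, so g is not injective.
The image of g is {1, 2, 4, 5, 8, 9, 10, 11}, which has 8 elements.

8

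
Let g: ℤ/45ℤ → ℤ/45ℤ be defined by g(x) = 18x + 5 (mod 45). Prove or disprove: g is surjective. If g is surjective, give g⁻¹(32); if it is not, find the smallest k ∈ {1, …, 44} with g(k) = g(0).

Since gcd(18, 45) = 9, we have 18x ≡ 0 (mod 9) for all x, so g(x) ≡ 5 (mod 9).
But 0 ≢ 5 (mod 9), so 0 ∈ ℤ/45ℤ has no preimage. Thus g is not surjective.
Since g is not surjective, we find the least positive k with g(k) = g(0): this means 18k ≡ 0 (mod 45), i.e. 45 ∣ 18k. Since gcd(18, 45) = 9, dividing through by 9 this holds exactly when 5 ∣ 2k, and as gcd(2, 5) = 1, exactly when 5 ∣ k.
The smallest positive such k is 5.

5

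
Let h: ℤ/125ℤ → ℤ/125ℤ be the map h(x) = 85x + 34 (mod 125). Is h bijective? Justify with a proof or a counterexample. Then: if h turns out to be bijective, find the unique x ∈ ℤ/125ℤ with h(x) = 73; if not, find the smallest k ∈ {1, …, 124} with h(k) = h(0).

25

We have gcd(85, 125) = 5 > 1. Taking s = 0 and t = 25: h(0) = 34 and h(25) = 85·25 + 34 = 2159 ≡ 34 (mod 125).
So h(0) = h(25) while 0 ≠ 25, thus h is not injective, hence not bijective.
Since h is not bijective, we find the least positive k with h(k) = h(0): this means 85k ≡ 0 (mod 125), i.e. 125 ∣ 85k. Since gcd(85, 125) = 5, dividing through by 5 this holds exactly when 25 ∣ 17k, and as gcd(17, 25) = 1, exactly when 25 ∣ k.
The smallest positive such k is 25.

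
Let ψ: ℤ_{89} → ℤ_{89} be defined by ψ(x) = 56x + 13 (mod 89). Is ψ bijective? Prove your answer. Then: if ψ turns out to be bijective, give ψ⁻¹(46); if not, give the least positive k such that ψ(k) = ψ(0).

Suppose ψ(a) = ψ(b) in ℤ_{89}. Then 56a + 13 ≡ 56b + 13 (mod 89), so 56(a − b) ≡ 0 (mod 89).
Since gcd(56, 89) = 1, 56 is invertible modulo 89, therefore a − b ≡ 0 (mod 89), i.e. a = b.
We now compute 56⁻¹ mod 89 explicitly. Euclid's algorithm: 89 = 1·56 + 33, 56 = 1·33 + 23, 33 = 1·23 + 10, 23 = 2·10 + 3, 10 = 3·3 + 1; back-substituting gives 1 = 62·56 − 39·89, so 56⁻¹ ≡ 62 (mod 89).
For any y ∈ ℤ_{89}, x = 62(y − 13) mod 89 satisfies ψ(x) = 56·62(y − 13) + 13 ≡ y (since 56·62 ≡ 1 mod 89). So every y has a preimage.
Therefore ψ is bijective.
Since ψ is bijective, we find ψ⁻¹(46): we need 56x ≡ 46 − 13 ≡ 33 (mod 89). Using 56⁻¹ = 62: x ≡ 62·33 = 2046 = 22·89 + 88, so x = 88.
Check: ψ(88) = 56·88 + 13 = 4941 = 55·89 + 46 ≡ 46 (mod 89).

88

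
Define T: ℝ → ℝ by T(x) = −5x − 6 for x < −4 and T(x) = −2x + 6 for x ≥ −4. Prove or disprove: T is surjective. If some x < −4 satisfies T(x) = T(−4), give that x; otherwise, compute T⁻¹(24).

-6

Both pieces are strictly decreasing (slopes −5 and −2), so each is injective on its own interval.
The left piece maps (−∞, −4) onto (14, ∞); the right piece maps [−4, ∞) onto (−∞, 14].
These images together cover ℝ, so T is surjective.
Because the two images are disjoint, no x < −4 has T(x) = T(−4), so we compute T⁻¹(24): 24 lies in (14, ∞), so solve −5x − 6 = 24: x = (24 + 6)/(−5) = −6.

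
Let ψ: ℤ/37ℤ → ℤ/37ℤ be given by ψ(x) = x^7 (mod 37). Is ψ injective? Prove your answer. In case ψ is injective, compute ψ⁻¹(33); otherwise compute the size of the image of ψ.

34

Since 37 is prime, the nonzero elements of ℤ/37ℤ form a cyclic group of order 36.
As gcd(7, 36) = 1, raising to the 7th power is a bijection on this group: if s^7 ≡ t^7 then (st^{−1})^7 = 1, and the only element of order dividing gcd(7, 36) = 1 is 1, so s = t.
With ψ(0) = 0 this makes ψ injective on all of ℤ/37ℤ, hence bijective (finite equal-size domain and codomain). In particular ψ is injective.
Since ψ is injective, we find the preimage of 33. The inverse of x ↦ x^7 on (ℤ/37ℤ)^× is x ↦ x^31, because 7·31 = 217 = 6·36 + 1 ≡ 1 (mod 36) and x^{36} = 1 for x ≠ 0 (Fermat). So ψ⁻¹(33) = 33^31 mod 37.
Repeated squaring mod 37: 33^1 ≡ 33, 33^2 ≡ 33² = 1089 ≡ 16, 33^4 ≡ 16² = 256 ≡ 34, 33^8 ≡ 34² = 1156 ≡ 9, 33^16 ≡ 9² = 81 ≡ 7. Since 31 = 16 + 8 + 4 + 2 + 1, 33^31 ≡ 7·9·34·16·33: 7·9 = 63 ≡ 26, then 26·34 = 884 ≡ 33, then 33·16 = 528 ≡ 10, then 10·33 = 330 ≡ 34. So 33^31 ≡ 34 (mod 37).
Hence ψ⁻¹(33) = 34.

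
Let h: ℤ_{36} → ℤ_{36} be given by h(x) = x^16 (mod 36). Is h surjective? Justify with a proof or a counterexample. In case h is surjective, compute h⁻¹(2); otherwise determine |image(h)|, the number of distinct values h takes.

h(0) = 0^16 = 0.
h(6): Repeated squaring mod 36: 6^1 ≡ 6, 6^2 ≡ 6² = 36 ≡ 0, 6^4 ≡ 0² = 0, 6^8 ≡ 0² = 0, 6^16 ≡ 0² = 0. So 6^16 ≡ 0 (mod 36).
So h(0) = h(6) = 0 while 0 ≠ 6, so h is not injective.
A non-injective map from the 36-element set ℤ_{36} to itself takes at most 35 distinct values, so it cannot be surjective. Therefore h is not surjective.
Since h is not surjective, we determine |image(h)|. Computing x^16 mod 36 for each x (by repeated squaring, reducing mod 36 at every step), the values h(0), h(1), …, h(35) are: 0, 1, 16, 9, 4, 13, 0, 25, 28, 9, 28, 25, 0, 13, 4, 9, 16, 1, 0, 1, 16, 9, 4, 13, 0, 25, 28, 9, 28, 25, 0, 13, 4, 9, 16, 1.
The distinct values are {0, 1, 4, 9, 13, 16, 25, 28}; there are 8 of them.

8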